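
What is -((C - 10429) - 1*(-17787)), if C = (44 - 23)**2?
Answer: -7799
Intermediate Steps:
C = 441 (C = 21**2 = 441)
-((C - 10429) - 1*(-17787)) = -((441 - 10429) - 1*(-17787)) = -(-9988 + 17787) = -1*7799 = -7799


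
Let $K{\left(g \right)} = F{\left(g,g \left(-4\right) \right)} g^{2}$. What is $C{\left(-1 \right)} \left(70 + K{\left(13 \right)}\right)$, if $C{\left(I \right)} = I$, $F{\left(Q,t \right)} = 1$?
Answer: $-239$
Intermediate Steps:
$K{\left(g \right)} = g^{2}$ ($K{\left(g \right)} = 1 g^{2} = g^{2}$)
$C{\left(-1 \right)} \left(70 + K{\left(13 \right)}\right) = - (70 + 13^{2}) = - (70 + 169) = \left(-1\right) 239 = -239$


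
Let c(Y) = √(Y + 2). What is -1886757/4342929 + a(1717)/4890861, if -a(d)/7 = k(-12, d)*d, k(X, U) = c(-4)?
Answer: -628919/1447643 - 12019*I*√2/4890861 ≈ -0.43444 - 0.0034753*I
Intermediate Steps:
c(Y) = √(2 + Y)
k(X, U) = I*√2 (k(X, U) = √(2 - 4) = √(-2) = I*√2)
a(d) = -7*I*d*√2 (a(d) = -7*I*√2*d = -7*I*d*√2)
-1886757/4342929 + a(1717)/4890861 = -1886757/4342929 - 7*I*1717*√2/4890861 = -1886757*1/4342929 - 12019*I*√2*(1/4890861) = -628919/1447643 - 12019*I*√2/4890861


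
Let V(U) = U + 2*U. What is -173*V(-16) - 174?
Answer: 8130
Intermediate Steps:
V(U) = 3*U
-173*V(-16) - 174 = -519*(-16) - 174 = -173*(-48) - 174 = 8304 - 174 = 8130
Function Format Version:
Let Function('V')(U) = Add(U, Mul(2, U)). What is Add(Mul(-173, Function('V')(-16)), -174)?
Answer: 8130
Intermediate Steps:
Function('V')(U) = Mul(3, U)
Add(Mul(-173, Function('V')(-16)), -174) = Add(Mul(-173, Mul(3, -16)), -174) = Add(Mul(-173, -48), -174) = Add(8304, -174) = 8130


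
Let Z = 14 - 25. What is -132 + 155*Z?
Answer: -1837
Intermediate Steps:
Z = -11
-132 + 155*Z = -132 + 155*(-11) = -132 - 1705 = -1837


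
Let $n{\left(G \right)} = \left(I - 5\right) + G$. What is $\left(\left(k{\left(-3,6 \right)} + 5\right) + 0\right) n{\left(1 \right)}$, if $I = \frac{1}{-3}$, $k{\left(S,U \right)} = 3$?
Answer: $- \frac{104}{3} \approx -34.667$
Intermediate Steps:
$I = - \frac{1}{3} \approx -0.33333$
$n{\left(G \right)} = - \frac{16}{3} + G$ ($n{\left(G \right)} = \left(- \frac{1}{3} - 5\right) + G = - \frac{16}{3} + G$)
$\left(\left(k{\left(-3,6 \right)} + 5\right) + 0\right) n{\left(1 \right)} = \left(\left(3 + 5\right) + 0\right) \left(- \frac{16}{3} + 1\right) = \left(8 + 0\right) \left(- \frac{13}{3}\right) = 8 \left(- \frac{13}{3}\right) = - \frac{104}{3}$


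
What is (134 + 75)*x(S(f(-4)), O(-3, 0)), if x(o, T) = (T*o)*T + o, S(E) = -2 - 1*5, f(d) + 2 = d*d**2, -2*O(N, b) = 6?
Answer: -14630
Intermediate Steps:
O(N, b) = -3 (O(N, b) = -1/2*6 = -3)
f(d) = -2 + d**3 (f(d) = -2 + d*d**2 = -2 + d**3)
S(E) = -7 (S(E) = -2 - 5 = -7)
x(o, T) = o + o*T**2 (x(o, T) = o*T**2 + o = o + o*T**2)
(134 + 75)*x(S(f(-4)), O(-3, 0)) = (134 + 75)*(-7*(1 + (-3)**2)) = 209*(-7*(1 + 9)) = 209*(-7*10) = 209*(-70) = -14630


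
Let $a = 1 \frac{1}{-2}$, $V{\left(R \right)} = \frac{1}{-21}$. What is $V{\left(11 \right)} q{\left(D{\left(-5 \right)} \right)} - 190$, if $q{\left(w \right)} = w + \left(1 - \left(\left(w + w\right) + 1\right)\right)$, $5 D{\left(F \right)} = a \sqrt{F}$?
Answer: $-190 - \frac{i \sqrt{5}}{210} \approx -190.0 - 0.010648 i$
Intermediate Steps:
$V{\left(R \right)} = - \frac{1}{21}$
$a = - \frac{1}{2}$ ($a = 1 \left(- \frac{1}{2}\right) = - \frac{1}{2} \approx -0.5$)
$D{\left(F \right)} = - \frac{\sqrt{F}}{10}$ ($D{\left(F \right)} = \frac{\left(- \frac{1}{2}\right) \sqrt{F}}{5} = - \frac{\sqrt{F}}{10}$)
$q{\left(w \right)} = - w$ ($q{\left(w \right)} = w + \left(1 - \left(2 w + 1\right)\right) = w + \left(1 - \left(1 + 2 w\right)\right) = w - 2 w = - w$)
$V{\left(11 \right)} q{\left(D{\left(-5 \right)} \right)} - 190 = - \frac{\left(-1\right) \left(- \frac{\sqrt{-5}}{10}\right)}{21} - 190 = - \frac{\left(-1\right) \left(- \frac{i \sqrt{5}}{10}\right)}{21} - 190 = - \frac{\frac{1}{10} i \sqrt{5}}{21} - 190 = - \frac{i \sqrt{5}}{210} - 190 = -190 - \frac{i \sqrt{5}}{210}$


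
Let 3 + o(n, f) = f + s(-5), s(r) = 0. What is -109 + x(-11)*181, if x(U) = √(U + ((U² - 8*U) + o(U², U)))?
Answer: -109 + 362*√46 ≈ 2346.2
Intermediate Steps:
o(n, f) = -3 + f (o(n, f) = -3 + (f + 0) = -3 + f)
x(U) = √(-3 + U² - 6*U) (x(U) = √(U + ((U² - 8*U) + (-3 + U))) = √(U + (-3 + U² - 7*U)) = √(-3 + U² - 6*U))
-109 + x(-11)*181 = -109 + √(-3 + (-11)² - 6*(-11))*181 = -109 + √(-3 + 121 + 66)*181 = -109 + √184*181 = -109 + (2*√46)*181 = -109 + 362*√46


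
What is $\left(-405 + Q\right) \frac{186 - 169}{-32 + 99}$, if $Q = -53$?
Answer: $- \frac{7786}{67} \approx -116.21$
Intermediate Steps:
$\left(-405 + Q\right) \frac{186 - 169}{-32 + 99} = \left(-405 - 53\right) \frac{186 - 169}{-32 + 99} = - 458 \cdot \frac{17}{67} = - 458 \cdot 17 \cdot \frac{1}{67} = \left(-458\right) \frac{17}{67} = - \frac{7786}{67}$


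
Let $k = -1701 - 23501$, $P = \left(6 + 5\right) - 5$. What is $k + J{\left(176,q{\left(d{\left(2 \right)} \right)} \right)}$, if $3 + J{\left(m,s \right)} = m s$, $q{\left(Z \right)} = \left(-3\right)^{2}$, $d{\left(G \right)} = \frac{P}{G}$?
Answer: $-23621$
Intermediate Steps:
$P = 6$ ($P = 11 - 5 = 6$)
$d{\left(G \right)} = \frac{6}{G}$
$q{\left(Z \right)} = 9$
$k = -25202$
$J{\left(m,s \right)} = -3 + m s$
$k + J{\left(176,q{\left(d{\left(2 \right)} \right)} \right)} = -25202 + \left(-3 + 176 \cdot 9\right) = -25202 + \left(-3 + 1584\right) = -25202 + 1581 = -23621$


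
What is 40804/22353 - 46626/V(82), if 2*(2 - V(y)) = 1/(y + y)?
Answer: -341825034164/14641215 ≈ -23347.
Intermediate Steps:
V(y) = 2 - 1/(4*y) (V(y) = 2 - 1/(2*(y + y)) = 2 - 1/(2*y)/2 = 2 - 1/(4*y))
40804/22353 - 46626/V(82) = 40804/22353 - 46626/(2 - 1/4/82) = 40804*(1/22353) - 46626/(2 - 1/4*1/82) = 40804/22353 - 46626/(2 - 1/328) = 40804/22353 - 46626/655/328 = 40804/22353 - 46626*328/655 = 40804/22353 - 15293328/655 = -341825034164/14641215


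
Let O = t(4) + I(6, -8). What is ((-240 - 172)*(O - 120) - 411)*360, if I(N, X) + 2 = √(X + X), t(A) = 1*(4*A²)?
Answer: 8454600 - 593280*I ≈ 8.4546e+6 - 5.9328e+5*I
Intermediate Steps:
t(A) = 4*A²
I(N, X) = -2 + √2*√X (I(N, X) = -2 + √(X + X) = -2 + √(2*X) = -2 + √2*√X)
O = 62 + 4*I (O = 4*4² + (-2 + √2*√(-8)) = 4*16 + (-2 + √2*(2*I*√2)) = 64 + (-2 + 4*I) = 62 + 4*I ≈ 62.0 + 4.0*I)
((-240 - 172)*(O - 120) - 411)*360 = ((-240 - 172)*((62 + 4*I) - 120) - 411)*360 = (-412*(-58 + 4*I) - 411)*360 = ((23896 - 1648*I) - 411)*360 = (23485 - 1648*I)*360 = 8454600 - 593280*I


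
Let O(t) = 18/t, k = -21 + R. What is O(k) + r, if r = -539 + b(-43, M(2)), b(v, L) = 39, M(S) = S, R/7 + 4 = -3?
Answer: -17509/35 ≈ -500.26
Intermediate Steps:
R = -49 (R = -28 + 7*(-3) = -28 - 21 = -49)
k = -70 (k = -21 - 49 = -70)
r = -500 (r = -539 + 39 = -500)
O(k) + r = 18/(-70) - 500 = 18*(-1/70) - 500 = -9/35 - 500 = -17509/35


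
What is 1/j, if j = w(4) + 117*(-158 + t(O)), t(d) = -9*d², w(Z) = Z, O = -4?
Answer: -1/35330 ≈ -2.8305e-5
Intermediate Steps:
j = -35330 (j = 4 + 117*(-158 - 9*(-4)²) = 4 + 117*(-158 - 9*16) = 4 + 117*(-158 - 144) = 4 + 117*(-302) = 4 - 35334 = -35330)
1/j = 1/(-35330) = -1/35330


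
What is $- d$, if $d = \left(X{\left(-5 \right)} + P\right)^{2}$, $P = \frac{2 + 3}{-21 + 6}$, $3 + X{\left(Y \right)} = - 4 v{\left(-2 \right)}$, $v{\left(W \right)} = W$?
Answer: $- \frac{196}{9} \approx -21.778$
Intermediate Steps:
$X{\left(Y \right)} = 5$ ($X{\left(Y \right)} = -3 - -8 = -3 + 8 = 5$)
$P = - \frac{1}{3}$ ($P = \frac{5}{-15} = 5 \left(- \frac{1}{15}\right) = - \frac{1}{3} \approx -0.33333$)
$d = \frac{196}{9}$ ($d = \left(5 - \frac{1}{3}\right)^{2} = \left(\frac{14}{3}\right)^{2} = \frac{196}{9} \approx 21.778$)
$- d = \left(-1\right) \frac{196}{9} = - \frac{196}{9}$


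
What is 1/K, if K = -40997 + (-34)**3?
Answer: -1/80301 ≈ -1.2453e-5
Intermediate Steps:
K = -80301 (K = -40997 - 39304 = -80301)
1/K = 1/(-80301) = -1/80301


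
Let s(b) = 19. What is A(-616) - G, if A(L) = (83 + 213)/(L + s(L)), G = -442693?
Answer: 264287425/597 ≈ 4.4269e+5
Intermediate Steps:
A(L) = 296/(19 + L) (A(L) = (83 + 213)/(L + 19) = 296/(19 + L))
A(-616) - G = 296/(19 - 616) - 1*(-442693) = 296/(-597) + 442693 = 296*(-1/597) + 442693 = -296/597 + 442693 = 264287425/597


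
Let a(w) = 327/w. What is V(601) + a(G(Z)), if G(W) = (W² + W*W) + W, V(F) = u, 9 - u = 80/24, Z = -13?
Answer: 6506/975 ≈ 6.6728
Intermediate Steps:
u = 17/3 (u = 9 - 80/24 = 9 - 1*10/3 = 9 - 10/3 = 17/3 ≈ 5.6667)
V(F) = 17/3
G(W) = W + 2*W² (G(W) = (W² + W²) + W = 2*W² + W = W + 2*W²)
V(601) + a(G(Z)) = 17/3 + 327/((-13*(1 + 2*(-13)))) = 17/3 + 327/((-13*(1 - 26))) = 17/3 + 327/((-13*(-25))) = 17/3 + 327/325 = 6506/975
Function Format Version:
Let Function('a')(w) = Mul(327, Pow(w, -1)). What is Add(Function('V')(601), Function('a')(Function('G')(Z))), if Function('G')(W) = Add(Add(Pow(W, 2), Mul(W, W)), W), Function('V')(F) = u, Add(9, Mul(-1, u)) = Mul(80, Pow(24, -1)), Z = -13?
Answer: Rational(6506, 975) ≈ 6.6728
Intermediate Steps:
u = Rational(17, 3) (u = Add(9, Mul(-1, Mul(80, Pow(24, -1)))) = Add(9, Mul(-1, Mul(80, Rational(1, 24)))) = Add(9, Mul(-1, Rational(10, 3))) = Add(9, Rational(-10, 3)) = Rational(17, 3) ≈ 5.6667)
Function('V')(F) = Rational(17, 3)
Function('G')(W) = Add(W, Mul(2, Pow(W, 2))) (Function('G')(W) = Add(Add(Pow(W, 2), Pow(W, 2)), W) = Add(Mul(2, Pow(W, 2)), W) = Add(W, Mul(2, Pow(W, 2))))
Add(Function('V')(601), Function('a')(Function('G')(Z))) = Add(Rational(17, 3), Mul(327, Pow(Mul(-13, Add(1, Mul(2, -13))), -1))) = Add(Rational(17, 3), Mul(327, Pow(Mul(-13, Add(1, -26)), -1))) = Add(Rational(17, 3), Mul(327, Pow(Mul(-13, -25), -1))) = Add(Rational(17, 3), Mul(327, Pow(325, -1))) = Add(Rational(17, 3), Mul(327, Rational(1, 325))) = Add(Rational(17, 3), Rational(327, 325)) = Rational(6506, 975)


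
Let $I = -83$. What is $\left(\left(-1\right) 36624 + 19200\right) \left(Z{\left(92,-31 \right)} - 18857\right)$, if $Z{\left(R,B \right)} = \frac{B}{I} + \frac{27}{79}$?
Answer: $\frac{2154314842416}{6557} \approx 3.2855 \cdot 10^{8}$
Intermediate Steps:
$Z{\left(R,B \right)} = \frac{27}{79} - \frac{B}{83}$ ($Z{\left(R,B \right)} = \frac{B}{-83} + \frac{27}{79} = B \left(- \frac{1}{83}\right) + 27 \cdot \frac{1}{79} = - \frac{B}{83} + \frac{27}{79} = \frac{27}{79} - \frac{B}{83}$)
$\left(\left(-1\right) 36624 + 19200\right) \left(Z{\left(92,-31 \right)} - 18857\right) = \left(\left(-1\right) 36624 + 19200\right) \left(\left(\frac{27}{79} - - \frac{31}{83}\right) - 18857\right) = \left(-36624 + 19200\right) \left(\left(\frac{27}{79} + \frac{31}{83}\right) - 18857\right) = - 17424 \left(\frac{4690}{6557} - 18857\right) = \left(-17424\right) \left(- \frac{123640659}{6557}\right) = \frac{2154314842416}{6557}$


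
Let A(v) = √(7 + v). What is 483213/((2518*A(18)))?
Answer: 483213/12590 ≈ 38.381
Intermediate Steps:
483213/((2518*A(18))) = 483213/((2518*√(7 + 18))) = 483213/((2518*√25)) = 483213/((2518*5)) = 483213/12590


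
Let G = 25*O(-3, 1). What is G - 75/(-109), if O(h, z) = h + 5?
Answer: 5525/109 ≈ 50.688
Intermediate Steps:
O(h, z) = 5 + h
G = 50 (G = 25*(5 - 3) = 25*2 = 50)
G - 75/(-109) = 50 - 75/(-109) = 50 - 75*(-1/109) = 50 + 75/109 = 5525/109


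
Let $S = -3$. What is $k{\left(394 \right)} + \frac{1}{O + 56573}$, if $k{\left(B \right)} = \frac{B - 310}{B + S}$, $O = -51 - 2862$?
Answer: $\frac{4507831}{20981060} \approx 0.21485$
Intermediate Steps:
$O = -2913$ ($O = -51 - 2862 = -2913$)
$k{\left(B \right)} = \frac{-310 + B}{-3 + B}$ ($k{\left(B \right)} = \frac{B - 310}{B - 3} = \frac{-310 + B}{-3 + B}$)
$k{\left(394 \right)} + \frac{1}{O + 56573} = \frac{-310 + 394}{-3 + 394} + \frac{1}{-2913 + 56573} = \frac{1}{391} \cdot 84 + \frac{1}{53660} = \frac{84}{391} + \frac{1}{53660} = \frac{4507831}{20981060}$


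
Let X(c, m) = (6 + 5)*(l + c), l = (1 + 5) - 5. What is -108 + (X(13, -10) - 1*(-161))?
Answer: 207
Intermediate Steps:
l = 1 (l = 6 - 5 = 1)
X(c, m) = 11 + 11*c (X(c, m) = (6 + 5)*(1 + c) = 11*(1 + c) = 11 + 11*c)
-108 + (X(13, -10) - 1*(-161)) = -108 + ((11 + 11*13) - 1*(-161)) = -108 + ((11 + 143) + 161) = -108 + (154 + 161) = -108 + 315 = 207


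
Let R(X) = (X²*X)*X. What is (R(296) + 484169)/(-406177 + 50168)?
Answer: -7677047625/356009 ≈ -21564.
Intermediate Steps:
R(X) = X⁴ (R(X) = X³*X = X⁴)
(R(296) + 484169)/(-406177 + 50168) = (296⁴ + 484169)/(-406177 + 50168) = (7676563456 + 484169)/(-356009) = 7677047625*(-1/356009) = -7677047625/356009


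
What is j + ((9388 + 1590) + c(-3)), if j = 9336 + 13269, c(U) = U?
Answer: 33580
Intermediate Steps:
j = 22605
j + ((9388 + 1590) + c(-3)) = 22605 + ((9388 + 1590) - 3) = 22605 + (10978 - 3) = 22605 + 10975 = 33580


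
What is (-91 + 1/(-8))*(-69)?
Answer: 50301/8 ≈ 6287.6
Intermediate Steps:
(-91 + 1/(-8))*(-69) = (-91 - 1/8)*(-69) = -729/8*(-69) = 50301/8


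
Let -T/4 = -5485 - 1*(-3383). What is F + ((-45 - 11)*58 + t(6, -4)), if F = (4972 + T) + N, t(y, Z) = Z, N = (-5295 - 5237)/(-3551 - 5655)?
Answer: 46624450/4603 ≈ 10129.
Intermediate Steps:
N = 5266/4603 (N = -10532/(-9206) = -10532*(-1/9206) = 5266/4603 ≈ 1.1440)
T = 8408 (T = -4*(-5485 - 1*(-3383)) = -4*(-5485 + 3383) = -4*(-2102) = 8408)
F = 61593406/4603 (F = (4972 + 8408) + 5266/4603 = 13380 + 5266/4603 = 61593406/4603 ≈ 13381.)
F + ((-45 - 11)*58 + t(6, -4)) = 61593406/4603 + ((-45 - 11)*58 - 4) = 61593406/4603 + (-56*58 - 4) = 61593406/4603 + (-3248 - 4) = 61593406/4603 - 3252 = 46624450/4603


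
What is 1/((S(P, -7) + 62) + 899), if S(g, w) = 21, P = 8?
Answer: 1/982 ≈ 0.0010183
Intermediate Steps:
1/((S(P, -7) + 62) + 899) = 1/((21 + 62) + 899) = 1/(83 + 899) = 1/982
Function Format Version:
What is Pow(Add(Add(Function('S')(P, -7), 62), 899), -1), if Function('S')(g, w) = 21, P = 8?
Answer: Rational(1, 982) ≈ 0.0010183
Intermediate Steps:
Pow(Add(Add(Function('S')(P, -7), 62), 899), -1) = Pow(Add(Add(21, 62), 899), -1) = Pow(Add(83, 899), -1) = Pow(982, -1) = Rational(1, 982)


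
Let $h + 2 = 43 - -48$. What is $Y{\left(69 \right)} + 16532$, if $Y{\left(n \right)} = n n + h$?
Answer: $21382$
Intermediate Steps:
$h = 89$ ($h = -2 + \left(43 - -48\right) = -2 + \left(43 + 48\right) = -2 + 91 = 89$)
$Y{\left(n \right)} = 89 + n^{2}$ ($Y{\left(n \right)} = n n + 89 = n^{2} + 89 = 89 + n^{2}$)
$Y{\left(69 \right)} + 16532 = \left(89 + 69^{2}\right) + 16532 = \left(89 + 4761\right) + 16532 = 4850 + 16532 = 21382$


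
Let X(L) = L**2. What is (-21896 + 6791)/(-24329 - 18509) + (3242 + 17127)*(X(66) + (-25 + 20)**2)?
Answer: 3822717014687/42838 ≈ 8.9237e+7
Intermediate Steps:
(-21896 + 6791)/(-24329 - 18509) + (3242 + 17127)*(X(66) + (-25 + 20)**2) = (-21896 + 6791)/(-24329 - 18509) + (3242 + 17127)*(66**2 + (-25 + 20)**2) = -15105/(-42838) + 20369*(4356 + (-5)**2) = -15105*(-1/42838) + 20369*(4356 + 25) = 15105/42838 + 20369*4381 = 15105/42838 + 89236589 = 3822717014687/42838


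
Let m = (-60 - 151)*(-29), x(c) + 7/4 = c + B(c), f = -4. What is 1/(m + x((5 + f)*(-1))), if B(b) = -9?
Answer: 4/24429 ≈ 0.00016374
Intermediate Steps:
x(c) = -43/4 + c (x(c) = -7/4 + (c - 9) = -7/4 + (-9 + c) = -43/4 + c)
m = 6119 (m = -211*(-29) = 6119)
1/(m + x((5 + f)*(-1))) = 1/(6119 + (-43/4 + (5 - 4)*(-1))) = 1/(6119 + (-43/4 + 1*(-1))) = 1/(6119 + (-43/4 - 1)) = 1/(6119 - 47/4) = 1/(24429/4) = 4/24429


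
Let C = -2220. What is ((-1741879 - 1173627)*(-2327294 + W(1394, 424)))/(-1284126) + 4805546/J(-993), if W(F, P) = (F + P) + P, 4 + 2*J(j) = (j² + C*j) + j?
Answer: -2702592800086334269/511966910814 ≈ -5.2788e+6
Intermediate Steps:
J(j) = -2 + j²/2 - 2219*j/2 (J(j) = -2 + ((j² - 2220*j) + j)/2 = -2 + (j² - 2219*j)/2 = -2 + (j²/2 - 2219*j/2) = -2 + j²/2 - 2219*j/2)
W(F, P) = F + 2*P
((-1741879 - 1173627)*(-2327294 + W(1394, 424)))/(-1284126) + 4805546/J(-993) = ((-1741879 - 1173627)*(-2327294 + (1394 + 2*424)))/(-1284126) + 4805546/(-2 + (½)*(-993)² - 2219/2*(-993)) = -2915506*(-2327294 + (1394 + 848))*(-1/1284126) + 4805546/(-2 + (½)*986049 + 2203467/2) = -2915506*(-2327294 + 2242)*(-1/1284126) + 4805546/(-2 + 986049/2 + 2203467/2) = -2915506*(-2325052)*(-1/1284126) + 4805546/1594756 = 6778703056312*(-1/1284126) + 4805546*(1/1594756) = -3389351528156/642063 + 2402773/797378 = -2702592800086334269/511966910814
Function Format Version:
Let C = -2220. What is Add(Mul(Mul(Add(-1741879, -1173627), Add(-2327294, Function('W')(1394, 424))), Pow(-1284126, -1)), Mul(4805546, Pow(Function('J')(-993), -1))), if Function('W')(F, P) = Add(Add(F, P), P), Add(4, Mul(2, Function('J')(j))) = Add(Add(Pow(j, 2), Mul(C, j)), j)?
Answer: Rational(-2702592800086334269, 511966910814) ≈ -5.2788e+6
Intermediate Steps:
Function('J')(j) = Add(-2, Mul(Rational(1, 2), Pow(j, 2)), Mul(Rational(-2219, 2), j)) (Function('J')(j) = Add(-2, Mul(Rational(1, 2), Add(Add(Pow(j, 2), Mul(-2220, j)), j))) = Add(-2, Mul(Rational(1, 2), Add(Pow(j, 2), Mul(-2219, j)))) = Add(-2, Add(Mul(Rational(1, 2), Pow(j, 2)), Mul(Rational(-2219, 2), j))) = Add(-2, Mul(Rational(1, 2), Pow(j, 2)), Mul(Rational(-2219, 2), j)))
Function('W')(F, P) = Add(F, Mul(2, P))
Add(Mul(Mul(Add(-1741879, -1173627), Add(-2327294, Function('W')(1394, 424))), Pow(-1284126, -1)), Mul(4805546, Pow(Function('J')(-993), -1))) = Add(Mul(Mul(Add(-1741879, -1173627), Add(-2327294, Add(1394, Mul(2, 424)))), Pow(-1284126, -1)), Mul(4805546, Pow(Add(-2, Mul(Rational(1, 2), Pow(-993, 2)), Mul(Rational(-2219, 2), -993)), -1))) = Add(Mul(Mul(-2915506, Add(-2327294, Add(1394, 848))), Rational(-1, 1284126)), Mul(4805546, Pow(Add(-2, Mul(Rational(1, 2), 986049), Rational(2203467, 2)), -1))) = Add(Mul(Mul(-2915506, Add(-2327294, 2242)), Rational(-1, 1284126)), Mul(4805546, Pow(Add(-2, Rational(986049, 2), Rational(2203467, 2)), -1))) = Add(Mul(Mul(-2915506, -2325052), Rational(-1, 1284126)), Mul(4805546, Pow(1594756, -1))) = Add(Mul(6778703056312, Rational(-1, 1284126)), Mul(4805546, Rational(1, 1594756))) = Add(Rational(-3389351528156, 642063), Rational(2402773, 797378)) = Rational(-2702592800086334269, 511966910814)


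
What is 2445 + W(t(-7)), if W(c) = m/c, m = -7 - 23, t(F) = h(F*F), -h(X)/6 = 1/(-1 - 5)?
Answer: 2415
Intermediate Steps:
h(X) = 1 (h(X) = -6/(-1 - 5) = -6/(-6) = -6*(-⅙) = 1)
t(F) = 1
m = -30
W(c) = -30/c
2445 + W(t(-7)) = 2445 - 30/1 = 2445 - 30*1 = 2445 - 30 = 2415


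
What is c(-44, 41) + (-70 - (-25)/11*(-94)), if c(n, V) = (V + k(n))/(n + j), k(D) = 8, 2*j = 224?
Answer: -211621/748 ≈ -282.92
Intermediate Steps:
j = 112 (j = (½)*224 = 112)
c(n, V) = (8 + V)/(112 + n) (c(n, V) = (V + 8)/(n + 112) = (8 + V)/(112 + n))
c(-44, 41) + (-70 - (-25)/11*(-94)) = (8 + 41)/(112 - 44) + (-70 - (-25)/11*(-94)) = 49/68 + (-70 - (-25)/11*(-94)) = (1/68)*49 + (-70 - 5*(-5/11)*(-94)) = 49/68 + (-70 + (25/11)*(-94)) = 49/68 + (-70 - 2350/11) = 49/68 - 3120/11 = -211621/748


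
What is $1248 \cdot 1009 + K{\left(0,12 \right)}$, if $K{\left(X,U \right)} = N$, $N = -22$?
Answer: $1259210$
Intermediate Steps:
$K{\left(X,U \right)} = -22$
$1248 \cdot 1009 + K{\left(0,12 \right)} = 1248 \cdot 1009 - 22 = 1259232 - 22 = 1259210$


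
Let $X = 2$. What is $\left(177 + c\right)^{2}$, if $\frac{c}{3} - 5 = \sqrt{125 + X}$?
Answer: $38007 + 1152 \sqrt{127} \approx 50989.0$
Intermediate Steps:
$c = 15 + 3 \sqrt{127}$ ($c = 15 + 3 \sqrt{125 + 2} = 15 + 3 \sqrt{127} \approx 48.808$)
$\left(177 + c\right)^{2} = \left(177 + \left(15 + 3 \sqrt{127}\right)\right)^{2} = \left(192 + 3 \sqrt{127}\right)^{2}$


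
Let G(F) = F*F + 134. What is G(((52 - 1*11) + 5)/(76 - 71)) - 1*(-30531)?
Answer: 768741/25 ≈ 30750.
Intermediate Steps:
G(F) = 134 + F² (G(F) = F² + 134 = 134 + F²)
G(((52 - 1*11) + 5)/(76 - 71)) - 1*(-30531) = (134 + (((52 - 1*11) + 5)/(76 - 71))²) - 1*(-30531) = (134 + (((52 - 11) + 5)/5)²) + 30531 = (134 + ((41 + 5)*(⅕))²) + 30531 = (134 + (46*(⅕))²) + 30531 = (134 + (46/5)²) + 30531 = (134 + 2116/25) + 30531 = 5466/25 + 30531 = 768741/25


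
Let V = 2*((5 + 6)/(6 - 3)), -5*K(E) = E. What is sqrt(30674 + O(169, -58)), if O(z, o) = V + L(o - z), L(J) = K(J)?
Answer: sqrt(6913515)/15 ≈ 175.29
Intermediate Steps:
K(E) = -E/5
L(J) = -J/5
V = 22/3 (V = 2*(11/3) = 22/3 ≈ 7.3333)
O(z, o) = 22/3 - o/5 + z/5 (O(z, o) = 22/3 - (o - z)/5 = 22/3 + (-o/5 + z/5) = 22/3 - o/5 + z/5)
sqrt(30674 + O(169, -58)) = sqrt(30674 + (22/3 - 1/5*(-58) + (1/5)*169)) = sqrt(30674 + (22/3 + 58/5 + 169/5)) = sqrt(30674 + 791/15) = sqrt(460901/15) = sqrt(6913515)/15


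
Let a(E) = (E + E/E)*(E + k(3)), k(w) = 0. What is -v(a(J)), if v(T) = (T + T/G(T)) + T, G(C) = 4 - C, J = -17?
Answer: -36380/67 ≈ -542.99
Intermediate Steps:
a(E) = E*(1 + E) (a(E) = (E + E/E)*(E + 0) = (E + 1)*E = (1 + E)*E = E*(1 + E))
v(T) = 2*T + T/(4 - T) (v(T) = (T + T/(4 - T)) + T = 2*T + T/(4 - T))
-v(a(J)) = -(-17*(1 - 17))*(-9 + 2*(-17*(1 - 17)))/(-4 - 17*(1 - 17)) = -(-17*(-16))*(-9 + 2*(-17*(-16)))/(-4 - 17*(-16)) = -272*(-9 + 2*272)/(-4 + 272) = -272*(-9 + 544)/268 = -272*535/268 = -1*36380/67 = -36380/67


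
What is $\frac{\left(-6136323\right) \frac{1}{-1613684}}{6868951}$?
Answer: $\frac{6136323}{11084316325484} \approx 5.536 \cdot 10^{-7}$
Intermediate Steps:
$\frac{\left(-6136323\right) \frac{1}{-1613684}}{6868951} = \left(-6136323\right) \left(- \frac{1}{1613684}\right) \frac{1}{6868951} = \frac{6136323}{1613684} \cdot \frac{1}{6868951} = \frac{6136323}{11084316325484}$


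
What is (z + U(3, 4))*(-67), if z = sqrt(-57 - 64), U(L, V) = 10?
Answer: -670 - 737*I ≈ -670.0 - 737.0*I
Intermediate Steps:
z = 11*I (z = sqrt(-121) = 11*I ≈ 11.0*I)
(z + U(3, 4))*(-67) = (11*I + 10)*(-67) = (10 + 11*I)*(-67) = -670 - 737*I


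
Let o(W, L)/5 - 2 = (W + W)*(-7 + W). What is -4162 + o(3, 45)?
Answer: -4272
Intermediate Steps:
o(W, L) = 10 + 10*W*(-7 + W) (o(W, L) = 10 + 5*((W + W)*(-7 + W)) = 10 + 5*((2*W)*(-7 + W)) = 10 + 5*(2*W*(-7 + W)) = 10 + 10*W*(-7 + W))
-4162 + o(3, 45) = -4162 + (10 - 70*3 + 10*3**2) = -4162 + (10 - 210 + 10*9) = -4162 + (10 - 210 + 90) = -4162 - 110 = -4272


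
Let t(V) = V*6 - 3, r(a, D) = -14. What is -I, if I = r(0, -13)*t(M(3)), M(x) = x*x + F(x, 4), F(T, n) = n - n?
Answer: 714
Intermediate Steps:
F(T, n) = 0
M(x) = x² (M(x) = x*x + 0 = x² + 0 = x²)
t(V) = -3 + 6*V (t(V) = 6*V - 3 = -3 + 6*V)
I = -714 (I = -14*(-3 + 6*3²) = -14*(-3 + 6*9) = -14*(-3 + 54) = -14*51 = -714)
-I = -1*(-714) = 714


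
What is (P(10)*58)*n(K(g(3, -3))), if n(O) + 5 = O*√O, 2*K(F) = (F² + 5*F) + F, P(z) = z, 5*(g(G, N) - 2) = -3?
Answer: -2900 + 7511*√518/25 ≈ 3937.9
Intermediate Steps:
g(G, N) = 7/5 (g(G, N) = 2 + (⅕)*(-3) = 2 - ⅗ = 7/5)
K(F) = F²/2 + 3*F (K(F) = ((F² + 5*F) + F)/2 = (F² + 6*F)/2 = F²/2 + 3*F)
n(O) = -5 + O^(3/2) (n(O) = -5 + O*√O = -5 + O^(3/2))
(P(10)*58)*n(K(g(3, -3))) = (10*58)*(-5 + ((½)*(7/5)*(6 + 7/5))^(3/2)) = 580*(-5 + ((½)*(7/5)*(37/5))^(3/2)) = 580*(-5 + (259/50)^(3/2)) = 580*(-5 + 259*√518/500) = -2900 + 7511*√518/25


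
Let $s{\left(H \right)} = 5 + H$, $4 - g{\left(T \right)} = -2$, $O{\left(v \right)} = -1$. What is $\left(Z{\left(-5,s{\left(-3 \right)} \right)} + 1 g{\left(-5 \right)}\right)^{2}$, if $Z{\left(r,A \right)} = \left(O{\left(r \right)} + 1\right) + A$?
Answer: $64$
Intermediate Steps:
$g{\left(T \right)} = 6$ ($g{\left(T \right)} = 4 - -2 = 4 + 2 = 6$)
$Z{\left(r,A \right)} = A$ ($Z{\left(r,A \right)} = \left(-1 + 1\right) + A = 0 + A = A$)
$\left(Z{\left(-5,s{\left(-3 \right)} \right)} + 1 g{\left(-5 \right)}\right)^{2} = \left(\left(5 - 3\right) + 1 \cdot 6\right)^{2} = \left(2 + 6\right)^{2} = 8^{2} = 64$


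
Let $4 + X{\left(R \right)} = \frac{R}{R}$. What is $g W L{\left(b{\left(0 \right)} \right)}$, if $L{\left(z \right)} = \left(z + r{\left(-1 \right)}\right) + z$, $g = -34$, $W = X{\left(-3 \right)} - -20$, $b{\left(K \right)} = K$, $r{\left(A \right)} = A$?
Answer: $578$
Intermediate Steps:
$X{\left(R \right)} = -3$ ($X{\left(R \right)} = -4 + \frac{R}{R} = -4 + 1 = -3$)
$W = 17$ ($W = -3 - -20 = -3 + 20 = 17$)
$L{\left(z \right)} = -1 + 2 z$ ($L{\left(z \right)} = \left(z - 1\right) + z = \left(-1 + z\right) + z = -1 + 2 z$)
$g W L{\left(b{\left(0 \right)} \right)} = \left(-34\right) 17 \left(-1 + 2 \cdot 0\right) = - 578 \left(-1 + 0\right) = \left(-578\right) \left(-1\right) = 578$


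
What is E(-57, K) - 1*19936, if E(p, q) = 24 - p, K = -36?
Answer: -19855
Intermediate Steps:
E(-57, K) - 1*19936 = (24 - 1*(-57)) - 1*19936 = (24 + 57) - 19936 = 81 - 19936 = -19855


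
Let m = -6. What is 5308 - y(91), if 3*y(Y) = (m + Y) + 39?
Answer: 15800/3 ≈ 5266.7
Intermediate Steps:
y(Y) = 11 + Y/3 (y(Y) = ((-6 + Y) + 39)/3 = (33 + Y)/3 = 11 + Y/3)
5308 - y(91) = 5308 - (11 + (⅓)*91) = 5308 - (11 + 91/3) = 5308 - 1*124/3 = 5308 - 124/3 = 15800/3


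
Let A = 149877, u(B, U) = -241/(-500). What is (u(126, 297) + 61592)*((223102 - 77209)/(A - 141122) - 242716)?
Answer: -65436859513529567/4377500 ≈ -1.4948e+10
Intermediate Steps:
u(B, U) = 241/500 (u(B, U) = -241*(-1/500) = 241/500)
(u(126, 297) + 61592)*((223102 - 77209)/(A - 141122) - 242716) = (241/500 + 61592)*((223102 - 77209)/(149877 - 141122) - 242716) = 30796241*(145893/8755 - 242716)/500 = (30796241/500)*(-2124832687/8755) = -65436859513529567/4377500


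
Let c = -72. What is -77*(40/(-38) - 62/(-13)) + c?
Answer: -88470/247 ≈ -358.18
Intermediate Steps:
-77*(40/(-38) - 62/(-13)) + c = -77*(40/(-38) - 62/(-13)) - 72 = -77*(40*(-1/38) - 62*(-1/13)) - 72 = -77*(-20/19 + 62/13) - 72 = -77*918/247 - 72 = -70686/247 - 72 = -88470/247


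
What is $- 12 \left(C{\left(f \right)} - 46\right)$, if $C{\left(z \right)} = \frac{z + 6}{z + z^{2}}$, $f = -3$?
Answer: $546$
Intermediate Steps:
$C{\left(z \right)} = \frac{6 + z}{z + z^{2}}$
$- 12 \left(C{\left(f \right)} - 46\right) = - 12 \left(\frac{6 - 3}{\left(-3\right) \left(1 - 3\right)} - 46\right) = - 12 \left(\left(- \frac{1}{3}\right) \frac{1}{-2} \cdot 3 - 46\right) = - 12 \left(\left(- \frac{1}{3}\right) \left(- \frac{1}{2}\right) 3 - 46\right) = - 12 \left(\frac{1}{2} - 46\right) = \left(-12\right) \left(- \frac{91}{2}\right) = 546$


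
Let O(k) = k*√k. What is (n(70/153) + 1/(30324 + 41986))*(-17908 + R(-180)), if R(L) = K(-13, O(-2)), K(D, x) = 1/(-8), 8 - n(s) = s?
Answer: -796991724043/5900496 ≈ -1.3507e+5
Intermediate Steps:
n(s) = 8 - s
O(k) = k^(3/2)
K(D, x) = -⅛
R(L) = -⅛
(n(70/153) + 1/(30324 + 41986))*(-17908 + R(-180)) = ((8 - 70/153) + 1/(30324 + 41986))*(-17908 - ⅛) = ((8 - 70/153) + 1/72310)*(-143265/8) = (1154/153 + 1/72310)*(-143265/8) = (83445893/11063430)*(-143265/8) = -796991724043/5900496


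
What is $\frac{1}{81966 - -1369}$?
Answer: $\frac{1}{83335} \approx 1.2 \cdot 10^{-5}$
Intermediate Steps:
$\frac{1}{81966 - -1369} = \frac{1}{81966 + \left(-7513 + 8882\right)} = \frac{1}{81966 + 1369} = \frac{1}{83335}$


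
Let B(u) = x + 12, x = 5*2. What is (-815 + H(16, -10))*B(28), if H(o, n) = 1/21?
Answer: -376508/21 ≈ -17929.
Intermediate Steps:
H(o, n) = 1/21
x = 10
B(u) = 22 (B(u) = 10 + 12 = 22)
(-815 + H(16, -10))*B(28) = (-815 + 1/21)*22 = -17114/21*22 = -376508/21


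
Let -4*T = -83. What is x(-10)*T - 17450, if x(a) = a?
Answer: -35315/2 ≈ -17658.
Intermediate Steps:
T = 83/4 (T = -¼*(-83) = 83/4 ≈ 20.750)
x(-10)*T - 17450 = -10*83/4 - 17450 = -415/2 - 17450 = -35315/2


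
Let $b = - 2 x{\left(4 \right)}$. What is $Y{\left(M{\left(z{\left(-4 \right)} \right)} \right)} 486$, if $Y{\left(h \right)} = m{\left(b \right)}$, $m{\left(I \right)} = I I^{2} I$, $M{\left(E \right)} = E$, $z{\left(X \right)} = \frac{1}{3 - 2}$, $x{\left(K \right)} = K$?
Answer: $1990656$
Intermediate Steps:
$z{\left(X \right)} = 1$ ($z{\left(X \right)} = 1^{-1} = 1$)
$b = -8$ ($b = \left(-2\right) 4 = -8$)
$m{\left(I \right)} = I^{4}$ ($m{\left(I \right)} = I^{3} I = I^{4}$)
$Y{\left(h \right)} = 4096$ ($Y{\left(h \right)} = \left(-8\right)^{4} = 4096$)
$Y{\left(M{\left(z{\left(-4 \right)} \right)} \right)} 486 = 4096 \cdot 486 = 1990656$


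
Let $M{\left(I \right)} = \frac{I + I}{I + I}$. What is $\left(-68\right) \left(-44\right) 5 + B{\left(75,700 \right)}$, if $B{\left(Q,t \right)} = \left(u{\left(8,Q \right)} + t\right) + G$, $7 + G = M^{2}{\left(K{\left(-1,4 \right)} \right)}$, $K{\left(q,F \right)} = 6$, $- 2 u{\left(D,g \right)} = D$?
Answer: $15650$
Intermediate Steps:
$u{\left(D,g \right)} = - \frac{D}{2}$
$M{\left(I \right)} = 1$ ($M{\left(I \right)} = \frac{2 I}{2 I} = 2 I \frac{1}{2 I} = 1$)
$G = -6$ ($G = -7 + 1^{2} = -7 + 1 = -6$)
$B{\left(Q,t \right)} = -10 + t$ ($B{\left(Q,t \right)} = \left(\left(- \frac{1}{2}\right) 8 + t\right) - 6 = \left(-4 + t\right) - 6 = -10 + t$)
$\left(-68\right) \left(-44\right) 5 + B{\left(75,700 \right)} = \left(-68\right) \left(-44\right) 5 + \left(-10 + 700\right) = 2992 \cdot 5 + 690 = 14960 + 690 = 15650$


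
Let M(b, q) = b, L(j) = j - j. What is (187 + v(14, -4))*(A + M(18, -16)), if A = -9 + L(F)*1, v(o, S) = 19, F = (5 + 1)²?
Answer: 1854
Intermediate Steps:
F = 36 (F = 6² = 36)
L(j) = 0
A = -9 (A = -9 + 0*1 = -9 + 0 = -9)
(187 + v(14, -4))*(A + M(18, -16)) = (187 + 19)*(-9 + 18) = 206*9 = 1854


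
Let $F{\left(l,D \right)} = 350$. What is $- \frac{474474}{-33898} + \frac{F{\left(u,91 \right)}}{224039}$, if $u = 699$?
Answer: $\frac{53156272393}{3797237011} \approx 13.999$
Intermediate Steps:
$- \frac{474474}{-33898} + \frac{F{\left(u,91 \right)}}{224039} = - \frac{474474}{-33898} + \frac{350}{224039} = \left(-474474\right) \left(- \frac{1}{33898}\right) + 350 \cdot \frac{1}{224039} = \frac{237237}{16949} + \frac{350}{224039} = \frac{53156272393}{3797237011}$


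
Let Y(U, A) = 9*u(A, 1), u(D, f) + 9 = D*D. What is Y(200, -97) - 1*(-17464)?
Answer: 102064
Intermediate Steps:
u(D, f) = -9 + D**2 (u(D, f) = -9 + D*D = -9 + D**2)
Y(U, A) = -81 + 9*A**2 (Y(U, A) = 9*(-9 + A**2) = -81 + 9*A**2)
Y(200, -97) - 1*(-17464) = (-81 + 9*(-97)**2) - 1*(-17464) = (-81 + 9*9409) + 17464 = (-81 + 84681) + 17464 = 84600 + 17464 = 102064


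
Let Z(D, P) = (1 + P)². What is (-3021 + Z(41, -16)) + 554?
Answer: -2242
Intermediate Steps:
(-3021 + Z(41, -16)) + 554 = (-3021 + (1 - 16)²) + 554 = (-3021 + (-15)²) + 554 = (-3021 + 225) + 554 = -2796 + 554 = -2242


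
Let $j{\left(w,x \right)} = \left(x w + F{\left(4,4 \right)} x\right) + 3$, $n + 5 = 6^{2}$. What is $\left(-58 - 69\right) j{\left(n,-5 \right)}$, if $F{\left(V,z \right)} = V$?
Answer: $21844$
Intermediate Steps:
$n = 31$ ($n = -5 + 6^{2} = -5 + 36 = 31$)
$j{\left(w,x \right)} = 3 + 4 x + w x$ ($j{\left(w,x \right)} = \left(x w + 4 x\right) + 3 = \left(w x + 4 x\right) + 3 = \left(4 x + w x\right) + 3 = 3 + 4 x + w x$)
$\left(-58 - 69\right) j{\left(n,-5 \right)} = \left(-58 - 69\right) \left(3 + 4 \left(-5\right) + 31 \left(-5\right)\right) = - 127 \left(3 - 20 - 155\right) = \left(-127\right) \left(-172\right) = 21844$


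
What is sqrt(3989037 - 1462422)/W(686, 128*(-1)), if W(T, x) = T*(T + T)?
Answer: 3*sqrt(280735)/941192 ≈ 0.0016889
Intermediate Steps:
W(T, x) = 2*T**2 (W(T, x) = T*(2*T) = 2*T**2)
sqrt(3989037 - 1462422)/W(686, 128*(-1)) = sqrt(3989037 - 1462422)/((2*686**2)) = sqrt(2526615)/((2*470596)) = (3*sqrt(280735))/941192 = (3*sqrt(280735))*(1/941192) = 3*sqrt(280735)/941192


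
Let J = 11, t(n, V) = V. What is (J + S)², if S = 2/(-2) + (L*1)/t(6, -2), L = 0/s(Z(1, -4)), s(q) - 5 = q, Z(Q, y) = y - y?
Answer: 100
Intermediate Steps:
Z(Q, y) = 0
s(q) = 5 + q
L = 0 (L = 0/(5 + 0) = 0/5 = 0*(⅕) = 0)
S = -1 (S = 2/(-2) + (0*1)/(-2) = 2*(-½) + 0*(-½) = -1 + 0 = -1)
(J + S)² = (11 - 1)² = 10² = 100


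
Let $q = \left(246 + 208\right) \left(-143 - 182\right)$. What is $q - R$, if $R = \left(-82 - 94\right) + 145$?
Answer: $-147519$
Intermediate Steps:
$R = -31$ ($R = -176 + 145 = -31$)
$q = -147550$ ($q = 454 \left(-325\right) = -147550$)
$q - R = -147550 - -31 = -147550 + 31 = -147519$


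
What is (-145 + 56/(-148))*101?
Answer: -543279/37 ≈ -14683.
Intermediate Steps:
(-145 + 56/(-148))*101 = (-145 + 56*(-1/148))*101 = (-145 - 14/37)*101 = -5379/37*101 = -543279/37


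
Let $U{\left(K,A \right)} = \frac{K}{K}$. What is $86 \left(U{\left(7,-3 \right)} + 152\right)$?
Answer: $13158$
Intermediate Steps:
$U{\left(K,A \right)} = 1$
$86 \left(U{\left(7,-3 \right)} + 152\right) = 86 \left(1 + 152\right) = 86 \cdot 153 = 13158$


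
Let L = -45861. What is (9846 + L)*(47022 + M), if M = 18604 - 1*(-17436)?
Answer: -2991477930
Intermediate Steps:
M = 36040 (M = 18604 + 17436 = 36040)
(9846 + L)*(47022 + M) = (9846 - 45861)*(47022 + 36040) = -36015*83062 = -2991477930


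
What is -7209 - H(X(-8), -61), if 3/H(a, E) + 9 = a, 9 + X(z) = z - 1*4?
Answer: -72089/10 ≈ -7208.9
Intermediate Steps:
X(z) = -13 + z (X(z) = -9 + (z - 1*4) = -9 + (z - 4) = -9 + (-4 + z) = -13 + z)
H(a, E) = 3/(-9 + a)
-7209 - H(X(-8), -61) = -7209 - 3/(-9 + (-13 - 8)) = -7209 - 3/(-9 - 21) = -7209 - 3/(-30) = -7209 - 3*(-1)/30 = -7209 - 1*(-1/10) = -7209 + 1/10 = -72089/10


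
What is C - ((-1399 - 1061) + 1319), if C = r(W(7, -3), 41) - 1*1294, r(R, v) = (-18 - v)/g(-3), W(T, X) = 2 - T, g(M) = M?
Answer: -400/3 ≈ -133.33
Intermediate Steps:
r(R, v) = 6 + v/3 (r(R, v) = (-18 - v)/(-3) = (-18 - v)*(-1/3) = 6 + v/3)
C = -3823/3 (C = (6 + (1/3)*41) - 1*1294 = (6 + 41/3) - 1294 = 59/3 - 1294 = -3823/3 ≈ -1274.3)
C - ((-1399 - 1061) + 1319) = -3823/3 - ((-1399 - 1061) + 1319) = -3823/3 - (-2460 + 1319) = -3823/3 - 1*(-1141) = -3823/3 + 1141 = -400/3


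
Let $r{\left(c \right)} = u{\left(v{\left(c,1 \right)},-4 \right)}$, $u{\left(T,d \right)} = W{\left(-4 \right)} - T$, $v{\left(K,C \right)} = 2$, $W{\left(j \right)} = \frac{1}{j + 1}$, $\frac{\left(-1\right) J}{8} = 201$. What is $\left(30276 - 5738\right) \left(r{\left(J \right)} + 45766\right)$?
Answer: $\frac{3368846558}{3} \approx 1.1229 \cdot 10^{9}$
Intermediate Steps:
$J = -1608$ ($J = \left(-8\right) 201 = -1608$)
$W{\left(j \right)} = \frac{1}{1 + j}$
$u{\left(T,d \right)} = - \frac{1}{3} - T$ ($u{\left(T,d \right)} = \frac{1}{1 - 4} - T = \frac{1}{-3} - T = - \frac{1}{3} - T$)
$r{\left(c \right)} = - \frac{7}{3}$ ($r{\left(c \right)} = - \frac{1}{3} - 2 = - \frac{7}{3}$)
$\left(30276 - 5738\right) \left(r{\left(J \right)} + 45766\right) = \left(30276 - 5738\right) \left(- \frac{7}{3} + 45766\right) = 24538 \cdot \frac{137291}{3} = \frac{3368846558}{3}$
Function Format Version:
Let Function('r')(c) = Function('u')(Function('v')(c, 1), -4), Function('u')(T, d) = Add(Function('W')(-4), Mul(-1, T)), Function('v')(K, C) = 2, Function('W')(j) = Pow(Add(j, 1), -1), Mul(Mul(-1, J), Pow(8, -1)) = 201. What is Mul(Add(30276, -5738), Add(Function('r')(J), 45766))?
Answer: Rational(3368846558, 3) ≈ 1.1229e+9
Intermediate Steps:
J = -1608 (J = Mul(-8, 201) = -1608)
Function('W')(j) = Pow(Add(1, j), -1)
Function('u')(T, d) = Add(Rational(-1, 3), Mul(-1, T)) (Function('u')(T, d) = Add(Pow(Add(1, -4), -1), Mul(-1, T)) = Add(Pow(-3, -1), Mul(-1, T)) = Add(Rational(-1, 3), Mul(-1, T)))
Function('r')(c) = Rational(-7, 3) (Function('r')(c) = Add(Rational(-1, 3), Mul(-1, 2)) = Add(Rational(-1, 3), -2) = Rational(-7, 3))
Mul(Add(30276, -5738), Add(Function('r')(J), 45766)) = Mul(Add(30276, -5738), Add(Rational(-7, 3), 45766)) = Mul(24538, Rational(137291, 3)) = Rational(3368846558, 3)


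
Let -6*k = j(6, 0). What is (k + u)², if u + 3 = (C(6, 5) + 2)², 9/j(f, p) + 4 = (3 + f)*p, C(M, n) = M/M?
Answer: 2601/64 ≈ 40.641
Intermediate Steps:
C(M, n) = 1
j(f, p) = 9/(-4 + p*(3 + f)) (j(f, p) = 9/(-4 + (3 + f)*p) = 9/(-4 + p*(3 + f)))
k = 3/8 (k = -3/(2*(-4 + 3*0 + 6*0)) = -3/(2*(-4 + 0 + 0)) = -3/(2*(-4)) = -3*(-1)/(2*4) = -⅙*(-9/4) = 3/8 ≈ 0.37500)
u = 6 (u = -3 + (1 + 2)² = -3 + 3² = -3 + 9 = 6)
(k + u)² = (3/8 + 6)² = (51/8)² = 2601/64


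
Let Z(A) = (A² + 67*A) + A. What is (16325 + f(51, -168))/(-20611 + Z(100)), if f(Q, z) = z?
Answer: -16157/3811 ≈ -4.2396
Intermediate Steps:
Z(A) = A² + 68*A
(16325 + f(51, -168))/(-20611 + Z(100)) = (16325 - 168)/(-20611 + 100*(68 + 100)) = 16157/(-20611 + 100*168) = 16157/(-20611 + 16800) = 16157/(-3811) = 16157*(-1/3811) = -16157/3811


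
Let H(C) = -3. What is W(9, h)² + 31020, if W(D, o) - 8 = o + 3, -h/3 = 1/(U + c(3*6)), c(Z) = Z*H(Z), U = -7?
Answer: 115879696/3721 ≈ 31142.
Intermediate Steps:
c(Z) = -3*Z (c(Z) = Z*(-3) = -3*Z)
h = 3/61 (h = -3/(-7 - 9*6) = -3/(-7 - 3*18) = -3/(-7 - 54) = -3/(-61) = -3*(-1/61) = 3/61 ≈ 0.049180)
W(D, o) = 11 + o (W(D, o) = 8 + (o + 3) = 8 + (3 + o) = 11 + o)
W(9, h)² + 31020 = (11 + 3/61)² + 31020 = (674/61)² + 31020 = 454276/3721 + 31020 = 115879696/3721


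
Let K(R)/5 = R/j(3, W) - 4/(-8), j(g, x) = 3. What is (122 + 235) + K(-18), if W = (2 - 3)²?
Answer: 659/2 ≈ 329.50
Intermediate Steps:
W = 1 (W = (-1)² = 1)
K(R) = 5/2 + 5*R/3 (K(R) = 5*(R/3 - 4/(-8)) = 5*(R*(⅓) - 4*(-⅛)) = 5*(R/3 + ½) = 5*(½ + R/3) = 5/2 + 5*R/3)
(122 + 235) + K(-18) = (122 + 235) + (5/2 + (5/3)*(-18)) = 357 + (5/2 - 30) = 357 - 55/2 = 659/2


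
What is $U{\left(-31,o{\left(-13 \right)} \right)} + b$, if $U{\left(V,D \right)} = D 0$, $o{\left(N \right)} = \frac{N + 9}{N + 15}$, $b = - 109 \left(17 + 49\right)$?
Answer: $-7194$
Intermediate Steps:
$b = -7194$ ($b = \left(-109\right) 66 = -7194$)
$o{\left(N \right)} = \frac{9 + N}{15 + N}$
$U{\left(V,D \right)} = 0$
$U{\left(-31,o{\left(-13 \right)} \right)} + b = 0 - 7194 = -7194$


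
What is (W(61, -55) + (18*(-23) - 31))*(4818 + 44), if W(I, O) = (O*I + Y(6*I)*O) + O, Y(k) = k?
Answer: -116615070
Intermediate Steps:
W(I, O) = O + 7*I*O (W(I, O) = (O*I + (6*I)*O) + O = (I*O + 6*I*O) + O = 7*I*O + O = O + 7*I*O)
(W(61, -55) + (18*(-23) - 31))*(4818 + 44) = (-55*(1 + 7*61) + (18*(-23) - 31))*(4818 + 44) = (-55*(1 + 427) + (-414 - 31))*4862 = (-55*428 - 445)*4862 = (-23540 - 445)*4862 = -23985*4862 = -116615070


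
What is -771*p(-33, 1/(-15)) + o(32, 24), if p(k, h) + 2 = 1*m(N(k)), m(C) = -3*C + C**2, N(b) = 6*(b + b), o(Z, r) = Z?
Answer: -121819510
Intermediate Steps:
N(b) = 12*b (N(b) = 6*(2*b) = 12*b)
m(C) = C**2 - 3*C
p(k, h) = -2 + 12*k*(-3 + 12*k) (p(k, h) = -2 + 1*((12*k)*(-3 + 12*k)) = -2 + 1*(12*k*(-3 + 12*k)) = -2 + 12*k*(-3 + 12*k))
-771*p(-33, 1/(-15)) + o(32, 24) = -771*(-2 - 36*(-33) + 144*(-33)**2) + 32 = -771*(-2 + 1188 + 144*1089) + 32 = -771*(-2 + 1188 + 156816) + 32 = -771*158002 + 32 = -121819542 + 32 = -121819510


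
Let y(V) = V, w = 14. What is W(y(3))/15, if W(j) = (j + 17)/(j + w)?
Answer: 4/51 ≈ 0.078431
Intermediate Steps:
W(j) = (17 + j)/(14 + j) (W(j) = (j + 17)/(j + 14) = (17 + j)/(14 + j))
W(y(3))/15 = ((17 + 3)/(14 + 3))/15 = (20/17)*(1/15) = 4/51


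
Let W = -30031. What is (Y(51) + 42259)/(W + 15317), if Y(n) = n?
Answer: -21155/7357 ≈ -2.8755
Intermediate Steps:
(Y(51) + 42259)/(W + 15317) = (51 + 42259)/(-30031 + 15317) = 42310/(-14714) = 42310*(-1/14714) = -21155/7357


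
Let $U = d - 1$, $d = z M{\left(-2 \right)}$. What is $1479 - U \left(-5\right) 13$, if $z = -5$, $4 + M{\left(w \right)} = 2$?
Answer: $2064$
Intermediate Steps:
$M{\left(w \right)} = -2$ ($M{\left(w \right)} = -4 + 2 = -2$)
$d = 10$ ($d = \left(-5\right) \left(-2\right) = 10$)
$U = 9$ ($U = 10 - 1 = 9$)
$1479 - U \left(-5\right) 13 = 1479 - 9 \left(-5\right) 13 = 1479 - \left(-45\right) 13 = 1479 - -585 = 1479 + 585 = 2064$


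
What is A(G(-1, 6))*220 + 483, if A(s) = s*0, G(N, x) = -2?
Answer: 483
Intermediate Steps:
A(s) = 0
A(G(-1, 6))*220 + 483 = 0*220 + 483 = 0 + 483 = 483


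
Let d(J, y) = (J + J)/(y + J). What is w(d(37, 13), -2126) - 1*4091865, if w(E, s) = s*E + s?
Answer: -102428437/25 ≈ -4.0971e+6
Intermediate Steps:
d(J, y) = 2*J/(J + y) (d(J, y) = (2*J)/(J + y) = 2*J/(J + y))
w(E, s) = s + E*s (w(E, s) = E*s + s = s + E*s)
w(d(37, 13), -2126) - 1*4091865 = -2126*(1 + 2*37/(37 + 13)) - 1*4091865 = -2126*(1 + 2*37/50) - 4091865 = -2126*(1 + 2*37*(1/50)) - 4091865 = -2126*(1 + 37/25) - 4091865 = -2126*62/25 - 4091865 = -131812/25 - 4091865 = -102428437/25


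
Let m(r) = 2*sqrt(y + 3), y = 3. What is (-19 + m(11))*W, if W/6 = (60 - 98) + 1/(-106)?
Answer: 229653/53 - 24174*sqrt(6)/53 ≈ 3215.8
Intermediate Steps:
m(r) = 2*sqrt(6) (m(r) = 2*sqrt(3 + 3) = 2*sqrt(6))
W = -12087/53 (W = 6*((60 - 98) + 1/(-106)) = 6*(-38 - 1/106) = 6*(-4029/106) = -12087/53 ≈ -228.06)
(-19 + m(11))*W = (-19 + 2*sqrt(6))*(-12087/53) = 229653/53 - 24174*sqrt(6)/53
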